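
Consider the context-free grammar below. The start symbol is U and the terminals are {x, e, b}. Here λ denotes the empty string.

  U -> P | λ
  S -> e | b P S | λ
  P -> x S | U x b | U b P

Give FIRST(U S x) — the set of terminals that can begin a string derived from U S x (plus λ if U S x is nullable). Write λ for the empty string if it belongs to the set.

FIRST(S): from S->e we get {e}; from S->b P S we get {b}; from S->λ we get {λ}. So FIRST(S) = {λ, b, e}.
FIRST(U): from U->P we get {b, x}; from U->λ we get {λ}. So FIRST(U) = {λ, b, x}.
FIRST(P): from P->x S we get {x}; from P->U x b we get {b, x}; from P->U b P we get {b, x}. So FIRST(P) = {b, x}.
FIRST(U S x): take FIRST of each symbol in turn, carrying on past any symbol whose FIRST contains λ; result {b, e, x}.

{b, e, x}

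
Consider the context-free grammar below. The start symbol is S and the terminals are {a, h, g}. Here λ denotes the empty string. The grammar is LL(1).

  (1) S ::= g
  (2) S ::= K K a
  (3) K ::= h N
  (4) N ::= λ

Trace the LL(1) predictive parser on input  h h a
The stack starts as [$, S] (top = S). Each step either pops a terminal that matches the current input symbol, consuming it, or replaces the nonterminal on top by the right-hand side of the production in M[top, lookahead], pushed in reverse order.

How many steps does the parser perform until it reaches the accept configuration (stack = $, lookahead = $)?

8

step 1: stack=$ S  input=h h a $  — expand S ::= K K a
step 2: stack=$ a K K  input=h h a $  — expand K ::= h N
step 3: stack=$ a K N h  input=h h a $  — match h
step 4: stack=$ a K N  input=h a $  — expand N ::= λ
step 5: stack=$ a K  input=h a $  — expand K ::= h N
step 6: stack=$ a N h  input=h a $  — match h
step 7: stack=$ a N  input=a $  — expand N ::= λ
step 8: stack=$ a  input=a $  — match a
Accept reached after 8 steps.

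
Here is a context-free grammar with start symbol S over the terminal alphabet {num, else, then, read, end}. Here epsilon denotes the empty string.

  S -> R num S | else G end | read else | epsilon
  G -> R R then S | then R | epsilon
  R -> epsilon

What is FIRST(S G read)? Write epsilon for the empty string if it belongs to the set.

FIRST(R): from R->epsilon we get {epsilon}. So FIRST(R) = {epsilon}.
FIRST(S): from S->R num S we get {num}; from S->else G end we get {else}; from S->read else we get {read}; from S->epsilon we get {epsilon}. So FIRST(S) = {epsilon, else, num, read}.
FIRST(G): from G->R R then S we get {then}; from G->then R we get {then}; from G->epsilon we get {epsilon}. So FIRST(G) = {epsilon, then}.
FIRST(S G read): take FIRST of each symbol in turn, carrying on past any symbol whose FIRST contains epsilon; result {else, num, read, then}.

{else, num, read, then}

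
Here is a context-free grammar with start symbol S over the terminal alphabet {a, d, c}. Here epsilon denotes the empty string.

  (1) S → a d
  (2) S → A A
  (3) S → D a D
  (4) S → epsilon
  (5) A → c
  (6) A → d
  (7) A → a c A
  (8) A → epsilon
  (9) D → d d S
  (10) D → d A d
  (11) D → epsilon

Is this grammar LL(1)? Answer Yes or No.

No

FIRST(S) = {epsilon, a, c, d}
FIRST(A) = {epsilon, a, c, d}
FIRST(D) = {epsilon, d}
FOLLOW(S) = {$, a}
FOLLOW(A) = {$, a, c, d}
FOLLOW(D) = {$, a}
Cell M[A, a] receives both A → a c A and A → epsilon — the grammar is not LL(1).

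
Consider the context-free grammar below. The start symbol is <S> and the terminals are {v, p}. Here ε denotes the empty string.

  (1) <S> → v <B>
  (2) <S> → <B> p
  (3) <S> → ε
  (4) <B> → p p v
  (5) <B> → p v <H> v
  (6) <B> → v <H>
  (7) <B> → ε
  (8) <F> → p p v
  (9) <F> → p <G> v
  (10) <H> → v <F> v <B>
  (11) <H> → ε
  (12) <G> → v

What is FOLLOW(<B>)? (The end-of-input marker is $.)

{$, p, v}

FIRST(<B>) = {ε, p, v}
FIRST(<F>) = {p}
FIRST(<H>) = {ε, v}
FIRST(<G>) = {v}
FIRST(<S>) = {ε, p, v}  (via <B> p)
FOLLOW(<S>) includes $ since <S> is the start symbol.
FOLLOW(<S>): <S> appears on no right-hand side. Thus FOLLOW(<S>) = {$}.
FOLLOW(<F>): in <H>→v <F> v <B>, <F> is followed by v <B> with FIRST {v}. Thus FOLLOW(<F>) = {v}.
FOLLOW(<G>): in <F>→p <G> v, <G> is followed by v with FIRST {v}. Thus FOLLOW(<G>) = {v}.
FOLLOW(<B>): in <S>→v <B>, the suffix after <B> is empty, so FOLLOW(<B>) ⊇ FOLLOW(<S>) = {$}; in <S>→<B> p, <B> is followed by p with FIRST {p}; in <H>→v <F> v <B>, the suffix after <B> is empty, so FOLLOW(<B>) ⊇ FOLLOW(<H>) = {$, p, v}. Thus FOLLOW(<B>) = {$, p, v}.
FOLLOW(<H>): in <B>→p v <H> v, <H> is followed by v with FIRST {v}; in <B>→v <H>, the suffix after <H> is empty, so FOLLOW(<H>) ⊇ FOLLOW(<B>) = {$, p, v}. Thus FOLLOW(<H>) = {$, p, v}.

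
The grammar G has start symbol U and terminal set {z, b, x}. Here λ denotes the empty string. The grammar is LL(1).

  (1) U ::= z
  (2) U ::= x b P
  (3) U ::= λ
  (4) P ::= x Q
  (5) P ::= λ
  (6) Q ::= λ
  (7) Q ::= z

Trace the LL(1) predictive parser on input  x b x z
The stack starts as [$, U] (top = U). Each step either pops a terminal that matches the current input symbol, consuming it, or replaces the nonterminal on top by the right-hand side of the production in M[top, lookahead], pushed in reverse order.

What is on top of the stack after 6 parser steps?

     Stack    Input      Action
  1  $ U      x b x z $  expand U ::= x b P
  2  $ P b x  x b x z $  match x
  3  $ P b    b x z $    match b
  4  $ P      x z $      expand P ::= x Q
  5  $ Q x    x z $      match x
  6  $ Q      z $        expand Q ::= z
Stack after step 6: $ z (top = z).

z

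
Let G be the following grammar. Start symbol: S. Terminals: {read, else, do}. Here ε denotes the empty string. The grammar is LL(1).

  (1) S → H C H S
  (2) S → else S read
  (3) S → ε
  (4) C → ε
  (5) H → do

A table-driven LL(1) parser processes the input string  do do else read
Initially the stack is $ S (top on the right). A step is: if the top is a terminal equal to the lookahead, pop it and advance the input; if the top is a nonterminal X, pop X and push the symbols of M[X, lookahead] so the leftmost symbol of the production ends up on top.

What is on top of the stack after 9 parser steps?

     Stack          Input              Action
  1  $ S            do do else read $  expand S → H C H S
  2  $ S H C H      do do else read $  expand H → do
  3  $ S H C do     do do else read $  match do
  4  $ S H C        do else read $     expand C → ε
  5  $ S H          do else read $     expand H → do
  6  $ S do         do else read $     match do
  7  $ S            else read $        expand S → else S read
  8  $ read S else  else read $        match else
  9  $ read S       read $             expand S → ε
Stack after step 9: $ read (top = read).

read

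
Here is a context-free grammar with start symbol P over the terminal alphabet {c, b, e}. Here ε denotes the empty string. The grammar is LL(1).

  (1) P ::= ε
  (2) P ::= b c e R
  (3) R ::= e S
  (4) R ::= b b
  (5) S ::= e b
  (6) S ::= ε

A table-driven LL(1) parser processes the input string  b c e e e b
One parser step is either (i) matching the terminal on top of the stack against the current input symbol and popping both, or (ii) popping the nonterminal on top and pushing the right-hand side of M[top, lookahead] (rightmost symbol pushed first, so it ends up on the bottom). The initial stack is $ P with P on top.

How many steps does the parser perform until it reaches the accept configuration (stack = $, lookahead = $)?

     Stack      Input          Action
  1  $ P        b c e e e b $  expand P ::= b c e R
  2  $ R e c b  b c e e e b $  match b
  3  $ R e c    c e e e b $    match c
  4  $ R e      e e e b $      match e
  5  $ R        e e b $        expand R ::= e S
  6  $ S e      e e b $        match e
  7  $ S        e b $          expand S ::= e b
  8  $ b e      e b $          match e
  9  $ b        b $            match b
Accept reached after 9 steps.

9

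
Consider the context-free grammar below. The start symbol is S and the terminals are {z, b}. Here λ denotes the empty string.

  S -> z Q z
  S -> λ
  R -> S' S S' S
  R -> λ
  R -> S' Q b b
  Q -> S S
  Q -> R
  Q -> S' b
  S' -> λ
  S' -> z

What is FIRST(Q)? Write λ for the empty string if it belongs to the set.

FIRST(S): from S->z Q z we get {z}; from S->λ we get {λ}. So FIRST(S) = {λ, z}.
FIRST(S'): from S'->λ we get {λ}; from S'->z we get {z}. So FIRST(S') = {λ, z}.
FIRST(R): from R->S' S S' S we get {λ, z}; from R->λ we get {λ}; from R->S' Q b b we get {b, z}. So FIRST(R) = {λ, b, z}.
FIRST(Q): from Q->S S we get {λ, z}; from Q->R we get {λ, b, z}; from Q->S' b we get {b, z}. So FIRST(Q) = {λ, b, z}.

{λ, b, z}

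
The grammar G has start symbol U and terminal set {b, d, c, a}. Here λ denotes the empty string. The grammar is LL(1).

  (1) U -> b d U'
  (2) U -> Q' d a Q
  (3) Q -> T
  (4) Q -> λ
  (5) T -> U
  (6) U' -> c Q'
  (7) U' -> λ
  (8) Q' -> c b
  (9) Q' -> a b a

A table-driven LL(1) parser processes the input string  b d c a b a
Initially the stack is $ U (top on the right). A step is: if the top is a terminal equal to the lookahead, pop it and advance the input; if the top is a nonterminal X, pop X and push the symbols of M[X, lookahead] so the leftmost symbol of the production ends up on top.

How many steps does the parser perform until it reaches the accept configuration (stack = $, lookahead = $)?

9

     Stack     Input          Action
  1  $ U       b d c a b a $  expand U -> b d U'
  2  $ U' d b  b d c a b a $  match b
  3  $ U' d    d c a b a $    match d
  4  $ U'      c a b a $      expand U' -> c Q'
  5  $ Q' c    c a b a $      match c
  6  $ Q'      a b a $        expand Q' -> a b a
  7  $ a b a   a b a $        match a
  8  $ a b     b a $          match b
  9  $ a       a $            match a
Accept reached after 9 steps.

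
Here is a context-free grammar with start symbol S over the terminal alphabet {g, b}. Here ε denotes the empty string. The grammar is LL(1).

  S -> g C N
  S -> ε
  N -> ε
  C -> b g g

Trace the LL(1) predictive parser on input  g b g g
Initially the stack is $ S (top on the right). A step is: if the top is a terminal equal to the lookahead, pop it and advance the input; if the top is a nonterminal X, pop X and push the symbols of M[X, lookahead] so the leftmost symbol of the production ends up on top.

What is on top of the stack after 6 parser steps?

     Stack      Input      Action
  1  $ S        g b g g $  expand S -> g C N
  2  $ N C g    g b g g $  match g
  3  $ N C      b g g $    expand C -> b g g
  4  $ N g g b  b g g $    match b
  5  $ N g g    g g $      match g
  6  $ N g      g $        match g
Stack after step 6: $ N (top = N).

N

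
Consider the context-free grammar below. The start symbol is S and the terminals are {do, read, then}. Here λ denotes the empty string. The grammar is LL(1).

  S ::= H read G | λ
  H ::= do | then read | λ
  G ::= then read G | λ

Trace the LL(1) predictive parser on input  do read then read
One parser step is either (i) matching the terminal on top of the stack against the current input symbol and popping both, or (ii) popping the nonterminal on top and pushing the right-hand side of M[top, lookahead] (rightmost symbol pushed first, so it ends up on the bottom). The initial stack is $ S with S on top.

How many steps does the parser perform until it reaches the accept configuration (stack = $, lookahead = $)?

step 1: stack=$ S  input=do read then read $  — expand S ::= H read G
step 2: stack=$ G read H  input=do read then read $  — expand H ::= do
step 3: stack=$ G read do  input=do read then read $  — match do
step 4: stack=$ G read  input=read then read $  — match read
step 5: stack=$ G  input=then read $  — expand G ::= then read G
step 6: stack=$ G read then  input=then read $  — match then
step 7: stack=$ G read  input=read $  — match read
step 8: stack=$ G  input=$  — expand G ::= λ
Accept reached after 8 steps.

8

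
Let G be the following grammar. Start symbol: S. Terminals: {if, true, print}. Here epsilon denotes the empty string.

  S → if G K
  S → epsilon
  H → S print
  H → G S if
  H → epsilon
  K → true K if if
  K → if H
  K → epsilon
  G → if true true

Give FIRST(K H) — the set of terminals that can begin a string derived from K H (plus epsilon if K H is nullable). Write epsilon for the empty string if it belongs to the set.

{epsilon, if, print, true}

FIRST(S) = {epsilon, if}
FIRST(K) = {epsilon, if, true}
FIRST(G) = {if}
FIRST(H) = {epsilon, if, print}  (via S print, G S if)
FIRST(K H): take FIRST of each symbol in turn, carrying on past any symbol whose FIRST contains epsilon; result {epsilon, if, print, true}.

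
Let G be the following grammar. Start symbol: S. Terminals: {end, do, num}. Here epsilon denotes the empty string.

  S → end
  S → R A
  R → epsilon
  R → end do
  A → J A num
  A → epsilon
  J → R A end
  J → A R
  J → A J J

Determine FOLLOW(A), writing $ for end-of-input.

{$, end, num}

FIRST(R) = {epsilon, end}
FIRST(S) = {epsilon, end, num}  (via R A)
FIRST(A) = {epsilon, end, num}  (via J A num)
FIRST(J) = {epsilon, end, num}  (via R A end, A R, A J J)
FOLLOW(S) includes $ since S is the start symbol.
FOLLOW(S): S appears on no right-hand side. Thus FOLLOW(S) = {$}.
FOLLOW(J): in A→J A num, J is followed by A num with FIRST {end, num}; in J→A J J (occurrence 1), J is followed by J with FIRST {epsilon, end, num}; in J→A J J (occurrence 1), the suffix after J is nullable (adds nothing new); in J→A J J (occurrence 2), the suffix after J is empty (adds nothing new). Thus FOLLOW(J) = {end, num}.
FOLLOW(R): in S→R A, R is followed by A with FIRST {epsilon, end, num}; in S→R A, the suffix after R is nullable, so FOLLOW(R) ⊇ FOLLOW(S) = {$}; in J→R A end, R is followed by A end with FIRST {end, num}; in J→A R, the suffix after R is empty, so FOLLOW(R) ⊇ FOLLOW(J) = {end, num}. Thus FOLLOW(R) = {$, end, num}.
FOLLOW(A): in S→R A, the suffix after A is empty, so FOLLOW(A) ⊇ FOLLOW(S) = {$}; in A→J A num, A is followed by num with FIRST {num}; in J→R A end, A is followed by end with FIRST {end}; in J→A R, A is followed by R with FIRST {epsilon, end}; in J→A R, the suffix after A is nullable, so FOLLOW(A) ⊇ FOLLOW(J) = {end, num}; in J→A J J, A is followed by J J with FIRST {epsilon, end, num}; in J→A J J, the suffix after A is nullable, so FOLLOW(A) ⊇ FOLLOW(J) = {end, num}. Thus FOLLOW(A) = {$, end, num}.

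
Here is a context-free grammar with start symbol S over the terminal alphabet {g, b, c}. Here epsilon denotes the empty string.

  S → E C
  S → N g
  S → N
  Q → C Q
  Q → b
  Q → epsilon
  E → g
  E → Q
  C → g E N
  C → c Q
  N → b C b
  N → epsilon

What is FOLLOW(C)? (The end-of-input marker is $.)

FIRST(C): from C→g E N we get {g}; from C→c Q we get {c}. So FIRST(C) = {c, g}.
FIRST(N): from N→b C b we get {b}; from N→epsilon we get {epsilon}. So FIRST(N) = {epsilon, b}.
FIRST(Q): from Q→C Q we get {c, g}; from Q→b we get {b}; from Q→epsilon we get {epsilon}. So FIRST(Q) = {epsilon, b, c, g}.
FIRST(E): from E→g we get {g}; from E→Q we get {epsilon, b, c, g}. So FIRST(E) = {epsilon, b, c, g}.
FIRST(S): from S→E C we get {b, c, g}; from S→N g we get {b, g}; from S→N we get {epsilon, b}. So FIRST(S) = {epsilon, b, c, g}.
FOLLOW(S) includes $ since S is the start symbol.
FOLLOW(S): S appears on no right-hand side. Thus FOLLOW(S) = {$}.
FOLLOW(Q): in Q→C Q, the suffix after Q is empty (adds nothing new); in E→Q, the suffix after Q is empty, so FOLLOW(Q) ⊇ FOLLOW(E) = {$, b, c, g}; in C→c Q, the suffix after Q is empty, so FOLLOW(Q) ⊇ FOLLOW(C) = {$, b, c, g}. Thus FOLLOW(Q) = {$, b, c, g}.
FOLLOW(C): in S→E C, the suffix after C is empty, so FOLLOW(C) ⊇ FOLLOW(S) = {$}; in Q→C Q, C is followed by Q with FIRST {epsilon, b, c, g}; in Q→C Q, the suffix after C is nullable, so FOLLOW(C) ⊇ FOLLOW(Q) = {$, b, c, g}; in N→b C b, C is followed by b with FIRST {b}. Thus FOLLOW(C) = {$, b, c, g}.
FOLLOW(E): in S→E C, E is followed by C with FIRST {c, g}; in C→g E N, E is followed by N with FIRST {epsilon, b}; in C→g E N, the suffix after E is nullable, so FOLLOW(E) ⊇ FOLLOW(C) = {$, b, c, g}. Thus FOLLOW(E) = {$, b, c, g}.
FOLLOW(N): in S→N g, N is followed by g with FIRST {g}; in S→N, the suffix after N is empty, so FOLLOW(N) ⊇ FOLLOW(S) = {$}; in C→g E N, the suffix after N is empty, so FOLLOW(N) ⊇ FOLLOW(C) = {$, b, c, g}. Thus FOLLOW(N) = {$, b, c, g}.

{$, b, c, g}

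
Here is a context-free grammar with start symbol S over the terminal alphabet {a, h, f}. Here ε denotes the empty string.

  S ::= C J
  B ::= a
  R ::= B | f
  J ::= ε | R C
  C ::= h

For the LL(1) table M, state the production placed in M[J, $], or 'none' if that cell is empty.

J ::= ε

FIRST(B) = {a}
FIRST(C) = {h}
FIRST(S) = {h}  (via C J)
FIRST(R) = {a, f}  (via B)
FIRST(J) = {ε, a, f}  (via R C)
FOLLOW(S) includes $ since S is the start symbol.
FOLLOW(S): S appears on no right-hand side. Thus FOLLOW(S) = {$}.
FOLLOW(J): in S::=C J, the suffix after J is empty, so FOLLOW(J) ⊇ FOLLOW(S) = {$}. Thus FOLLOW(J) = {$}.
For J ::= ε: FIRST(ε) = {ε}, so it goes in M[J, t] for t ∈ {}; since ε ∈ FIRST, also for every t ∈ FOLLOW(J) = {$}.
For J ::= R C: FIRST(R C) = {a, f}, so it goes in M[J, t] for t ∈ {a, f}.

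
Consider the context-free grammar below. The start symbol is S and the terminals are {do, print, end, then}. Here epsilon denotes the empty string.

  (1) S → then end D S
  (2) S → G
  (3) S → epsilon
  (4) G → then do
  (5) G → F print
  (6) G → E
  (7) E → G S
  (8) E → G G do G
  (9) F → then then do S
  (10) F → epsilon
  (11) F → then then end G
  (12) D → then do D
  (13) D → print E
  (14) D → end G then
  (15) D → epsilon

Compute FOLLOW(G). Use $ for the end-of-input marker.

{$, do, print, then}

FIRST(F) = {epsilon, then}
FIRST(D) = {epsilon, end, print, then}
FIRST(S) = {epsilon, print, then}  (via G)
FIRST(G) = {print, then}  (via F print, E)
FIRST(E) = {print, then}  (via G S, G G do G)
FOLLOW(S) includes $ since S is the start symbol.
FOLLOW(F): in G→F print, F is followed by print with FIRST {print}. Thus FOLLOW(F) = {print}.
FOLLOW(S): in S→then end D S, the suffix after S is empty (adds nothing new); in E→G S, the suffix after S is empty, so FOLLOW(S) ⊇ FOLLOW(E) = {$, do, print, then}; in F→then then do S, the suffix after S is empty, so FOLLOW(S) ⊇ FOLLOW(F) = {print}. Thus FOLLOW(S) = {$, do, print, then}.
FOLLOW(D): in S→then end D S, D is followed by S with FIRST {epsilon, print, then}; in S→then end D S, the suffix after D is nullable, so FOLLOW(D) ⊇ FOLLOW(S) = {$, do, print, then}; in D→then do D, the suffix after D is empty (adds nothing new). Thus FOLLOW(D) = {$, do, print, then}.
FOLLOW(G): in S→G, the suffix after G is empty, so FOLLOW(G) ⊇ FOLLOW(S) = {$, do, print, then}; in E→G S, G is followed by S with FIRST {epsilon, print, then}; in E→G S, the suffix after G is nullable, so FOLLOW(G) ⊇ FOLLOW(E) = {$, do, print, then}; in E→G G do G (occurrence 1), G is followed by G do G with FIRST {print, then}; in E→G G do G (occurrence 2), G is followed by do G with FIRST {do}; in E→G G do G (occurrence 3), the suffix after G is empty, so FOLLOW(G) ⊇ FOLLOW(E) = {$, do, print, then}; in F→then then end G, the suffix after G is empty, so FOLLOW(G) ⊇ FOLLOW(F) = {print}; in D→end G then, G is followed by then with FIRST {then}. Thus FOLLOW(G) = {$, do, print, then}.
FOLLOW(E): in G→E, the suffix after E is empty, so FOLLOW(E) ⊇ FOLLOW(G) = {$, do, print, then}; in D→print E, the suffix after E is empty, so FOLLOW(E) ⊇ FOLLOW(D) = {$, do, print, then}. Thus FOLLOW(E) = {$, do, print, then}.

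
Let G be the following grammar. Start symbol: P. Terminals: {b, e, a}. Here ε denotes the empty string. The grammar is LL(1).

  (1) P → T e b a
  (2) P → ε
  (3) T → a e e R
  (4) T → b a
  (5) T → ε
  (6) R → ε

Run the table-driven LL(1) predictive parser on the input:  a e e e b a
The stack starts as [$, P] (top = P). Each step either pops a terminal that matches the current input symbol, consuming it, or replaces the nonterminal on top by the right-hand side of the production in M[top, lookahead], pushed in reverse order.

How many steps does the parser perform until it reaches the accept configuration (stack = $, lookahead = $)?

     Stack            Input          Action
  1  $ P              a e e e b a $  expand P → T e b a
  2  $ a b e T        a e e e b a $  expand T → a e e R
  3  $ a b e R e e a  a e e e b a $  match a
  4  $ a b e R e e    e e e b a $    match e
  5  $ a b e R e      e e b a $      match e
  6  $ a b e R        e b a $        expand R → ε
  7  $ a b e          e b a $        match e
  8  $ a b            b a $          match b
  9  $ a              a $            match a
Accept reached after 9 steps.

9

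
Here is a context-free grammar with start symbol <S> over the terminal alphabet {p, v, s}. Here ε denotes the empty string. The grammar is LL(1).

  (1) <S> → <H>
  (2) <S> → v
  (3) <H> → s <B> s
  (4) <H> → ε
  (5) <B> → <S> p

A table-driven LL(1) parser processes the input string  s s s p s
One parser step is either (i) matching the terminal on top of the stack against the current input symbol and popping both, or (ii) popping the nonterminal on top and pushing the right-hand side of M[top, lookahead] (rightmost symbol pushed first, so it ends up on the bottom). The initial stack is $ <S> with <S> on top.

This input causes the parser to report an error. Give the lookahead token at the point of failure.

$

      Stack              Input        Action
   1  $ <S>              s s s p s $  expand <S> → <H>
   2  $ <H>              s s s p s $  expand <H> → s <B> s
   3  $ s <B> s          s s s p s $  match s
   4  $ s <B>            s s p s $    expand <B> → <S> p
   5  $ s p <S>          s s p s $    expand <S> → <H>
   6  $ s p <H>          s s p s $    expand <H> → s <B> s
   7  $ s p s <B> s      s s p s $    match s
   8  $ s p s <B>        s p s $      expand <B> → <S> p
   9  $ s p s p <S>      s p s $      expand <S> → <H>
  10  $ s p s p <H>      s p s $      expand <H> → s <B> s
  11  $ s p s p s <B> s  s p s $      match s
  12  $ s p s p s <B>    p s $        expand <B> → <S> p
  13  $ s p s p s p <S>  p s $        expand <S> → <H>
  14  $ s p s p s p <H>  p s $        expand <H> → ε
  15  $ s p s p s p      p s $        match p
  16  $ s p s p s        s $          match s
  17  $ s p s p          $            error: top is terminal p but lookahead is $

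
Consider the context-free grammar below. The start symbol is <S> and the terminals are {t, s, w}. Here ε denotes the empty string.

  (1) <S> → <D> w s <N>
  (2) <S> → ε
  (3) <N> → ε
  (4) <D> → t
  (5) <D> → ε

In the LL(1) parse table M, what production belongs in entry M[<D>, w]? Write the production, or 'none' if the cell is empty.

<D> → ε

FIRST(<N>) = {ε}
FIRST(<D>) = {ε, t}
FIRST(<S>) = {ε, t, w}  (via <D> w s <N>)
FOLLOW(<S>) includes $ since <S> is the start symbol.
FOLLOW(<D>): in <S>→<D> w s <N>, <D> is followed by w s <N> with FIRST {w}. Thus FOLLOW(<D>) = {w}.
For <D> → t: FIRST(t) = {t}, so it goes in M[<D>, t] for t ∈ {t}.
For <D> → ε: FIRST(ε) = {ε}, so it goes in M[<D>, t] for t ∈ {}; since ε ∈ FIRST, also for every t ∈ FOLLOW(<D>) = {w}.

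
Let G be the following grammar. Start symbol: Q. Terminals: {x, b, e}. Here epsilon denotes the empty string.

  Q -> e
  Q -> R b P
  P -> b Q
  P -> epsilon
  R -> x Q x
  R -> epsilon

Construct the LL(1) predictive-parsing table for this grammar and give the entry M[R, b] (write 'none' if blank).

R -> epsilon

FIRST(P) = {epsilon, b}
FIRST(R) = {epsilon, x}
FIRST(Q) = {b, e, x}  (via R b P)
FOLLOW(Q) includes $ since Q is the start symbol.
FOLLOW(R): in Q->R b P, R is followed by b P with FIRST {b}. Thus FOLLOW(R) = {b}.
For R -> x Q x: FIRST(x Q x) = {x}, so it goes in M[R, t] for t ∈ {x}.
For R -> epsilon: FIRST(epsilon) = {epsilon}, so it goes in M[R, t] for t ∈ {}; since epsilon ∈ FIRST, also for every t ∈ FOLLOW(R) = {b}.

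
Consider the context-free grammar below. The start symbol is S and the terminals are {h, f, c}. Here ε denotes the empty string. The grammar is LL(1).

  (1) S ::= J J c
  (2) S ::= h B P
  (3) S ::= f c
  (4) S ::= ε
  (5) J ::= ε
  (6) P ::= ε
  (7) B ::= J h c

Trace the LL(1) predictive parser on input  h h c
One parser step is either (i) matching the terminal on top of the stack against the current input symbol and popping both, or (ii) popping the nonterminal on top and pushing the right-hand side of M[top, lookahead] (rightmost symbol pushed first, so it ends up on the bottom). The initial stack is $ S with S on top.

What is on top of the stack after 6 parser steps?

     Stack      Input    Action
  1  $ S        h h c $  expand S ::= h B P
  2  $ P B h    h h c $  match h
  3  $ P B      h c $    expand B ::= J h c
  4  $ P c h J  h c $    expand J ::= ε
  5  $ P c h    h c $    match h
  6  $ P c      c $      match c
Stack after step 6: $ P (top = P).

P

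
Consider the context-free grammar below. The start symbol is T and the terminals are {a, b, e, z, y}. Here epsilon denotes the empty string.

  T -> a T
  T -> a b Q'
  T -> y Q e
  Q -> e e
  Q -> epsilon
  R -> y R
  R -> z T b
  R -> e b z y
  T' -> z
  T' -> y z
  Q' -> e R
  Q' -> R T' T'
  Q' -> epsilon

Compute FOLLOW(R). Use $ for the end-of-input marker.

{$, b, y, z}

FIRST(T) = {a, y}
FIRST(Q) = {epsilon, e}
FIRST(R) = {e, y, z}
FIRST(T') = {y, z}
FIRST(Q') = {epsilon, e, y, z}  (via R T' T')
FOLLOW(T) includes $ since T is the start symbol.
FOLLOW(T): in T->a T, the suffix after T is empty (adds nothing new); in R->z T b, T is followed by b with FIRST {b}. Thus FOLLOW(T) = {$, b}.
FOLLOW(Q): in T->y Q e, Q is followed by e with FIRST {e}. Thus FOLLOW(Q) = {e}.
FOLLOW(Q'): in T->a b Q', the suffix after Q' is empty, so FOLLOW(Q') ⊇ FOLLOW(T) = {$, b}. Thus FOLLOW(Q') = {$, b}.
FOLLOW(R): in R->y R, the suffix after R is empty (adds nothing new); in Q'->e R, the suffix after R is empty, so FOLLOW(R) ⊇ FOLLOW(Q') = {$, b}; in Q'->R T' T', R is followed by T' T' with FIRST {y, z}. Thus FOLLOW(R) = {$, b, y, z}.
FOLLOW(T'): in Q'->R T' T' (occurrence 1), T' is followed by T' with FIRST {y, z}; in Q'->R T' T' (occurrence 2), the suffix after T' is empty, so FOLLOW(T') ⊇ FOLLOW(Q') = {$, b}. Thus FOLLOW(T') = {$, b, y, z}.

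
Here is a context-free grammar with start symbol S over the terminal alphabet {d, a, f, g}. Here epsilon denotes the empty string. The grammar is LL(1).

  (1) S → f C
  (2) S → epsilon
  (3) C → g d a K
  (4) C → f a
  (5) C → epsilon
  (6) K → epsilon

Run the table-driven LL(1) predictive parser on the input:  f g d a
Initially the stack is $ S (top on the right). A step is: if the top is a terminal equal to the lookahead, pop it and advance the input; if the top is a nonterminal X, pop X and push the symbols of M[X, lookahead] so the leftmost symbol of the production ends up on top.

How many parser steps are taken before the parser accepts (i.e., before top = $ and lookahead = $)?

     Stack      Input      Action
  1  $ S        f g d a $  expand S → f C
  2  $ C f      f g d a $  match f
  3  $ C        g d a $    expand C → g d a K
  4  $ K a d g  g d a $    match g
  5  $ K a d    d a $      match d
  6  $ K a      a $        match a
  7  $ K        $          expand K → epsilon
Accept reached after 7 steps.

7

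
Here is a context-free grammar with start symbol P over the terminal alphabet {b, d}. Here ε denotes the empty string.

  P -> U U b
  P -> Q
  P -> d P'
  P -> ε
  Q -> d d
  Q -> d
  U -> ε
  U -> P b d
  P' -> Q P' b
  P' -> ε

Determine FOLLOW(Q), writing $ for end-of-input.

FIRST(Q): from Q->d d we get {d}; from Q->d we get {d}. So FIRST(Q) = {d}.
FIRST(P'): from P'->Q P' b we get {d}; from P'->ε we get {ε}. So FIRST(P') = {ε, d}.
FIRST(P): from P->U U b we get {b, d}; from P->Q we get {d}; from P->d P' we get {d}; from P->ε we get {ε}. So FIRST(P) = {ε, b, d}.
FIRST(U): from U->ε we get {ε}; from U->P b d we get {b, d}. So FIRST(U) = {ε, b, d}.
FOLLOW(P) includes $ since P is the start symbol.
FOLLOW(P): in U->P b d, P is followed by b d with FIRST {b}. Thus FOLLOW(P) = {$, b}.
FOLLOW(Q): in P->Q, the suffix after Q is empty, so FOLLOW(Q) ⊇ FOLLOW(P) = {$, b}; in P'->Q P' b, Q is followed by P' b with FIRST {b, d}. Thus FOLLOW(Q) = {$, b, d}.
FOLLOW(U): in P->U U b (occurrence 1), U is followed by U b with FIRST {b, d}; in P->U U b (occurrence 2), U is followed by b with FIRST {b}. Thus FOLLOW(U) = {b, d}.
FOLLOW(P'): in P->d P', the suffix after P' is empty, so FOLLOW(P') ⊇ FOLLOW(P) = {$, b}; in P'->Q P' b, P' is followed by b with FIRST {b}. Thus FOLLOW(P') = {$, b}.

{$, b, d}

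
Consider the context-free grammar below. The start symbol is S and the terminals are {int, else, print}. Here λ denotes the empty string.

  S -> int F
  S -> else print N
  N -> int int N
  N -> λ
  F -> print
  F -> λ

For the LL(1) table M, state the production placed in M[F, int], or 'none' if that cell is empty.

none

FIRST(S) = {else, int}
FIRST(N) = {λ, int}
FIRST(F) = {λ, print}
FOLLOW(S) includes $ since S is the start symbol.
FOLLOW(S): S appears on no right-hand side. Thus FOLLOW(S) = {$}.
FOLLOW(F): in S->int F, the suffix after F is empty, so FOLLOW(F) ⊇ FOLLOW(S) = {$}. Thus FOLLOW(F) = {$}.
For F -> print: FIRST(print) = {print}, so it goes in M[F, t] for t ∈ {print}.
For F -> λ: FIRST(λ) = {λ}, so it goes in M[F, t] for t ∈ {}; since λ ∈ FIRST, also for every t ∈ FOLLOW(F) = {$}.
None of these place a production in M[F, int].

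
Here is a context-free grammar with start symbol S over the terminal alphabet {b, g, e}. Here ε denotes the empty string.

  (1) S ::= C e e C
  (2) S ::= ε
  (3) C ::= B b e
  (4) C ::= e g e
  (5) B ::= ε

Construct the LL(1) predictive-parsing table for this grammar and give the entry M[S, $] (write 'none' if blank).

FIRST(B) = {ε}
FIRST(C) = {b, e}  (via B b e)
FIRST(S) = {ε, b, e}  (via C e e C)
FOLLOW(S) includes $ since S is the start symbol.
FOLLOW(S): S appears on no right-hand side. Thus FOLLOW(S) = {$}.
For S ::= C e e C: FIRST(C e e C) = {b, e}, so it goes in M[S, t] for t ∈ {b, e}.
For S ::= ε: FIRST(ε) = {ε}, so it goes in M[S, t] for t ∈ {}; since ε ∈ FIRST, also for every t ∈ FOLLOW(S) = {$}.

S ::= ε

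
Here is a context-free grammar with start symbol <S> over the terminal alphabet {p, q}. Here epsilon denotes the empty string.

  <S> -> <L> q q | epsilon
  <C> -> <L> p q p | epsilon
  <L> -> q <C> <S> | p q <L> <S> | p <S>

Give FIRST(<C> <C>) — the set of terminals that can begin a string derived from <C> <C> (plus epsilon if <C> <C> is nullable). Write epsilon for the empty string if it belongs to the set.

{epsilon, p, q}

FIRST(<L>): from <L>->q <C> <S> we get {q}; from <L>->p q <L> <S> we get {p}; from <L>->p <S> we get {p}. So FIRST(<L>) = {p, q}.
FIRST(<S>): from <S>-><L> q q we get {p, q}; from <S>->epsilon we get {epsilon}. So FIRST(<S>) = {epsilon, p, q}.
FIRST(<C>): from <C>-><L> p q p we get {p, q}; from <C>->epsilon we get {epsilon}. So FIRST(<C>) = {epsilon, p, q}.
FIRST(<C> <C>): take FIRST of each symbol in turn, carrying on past any symbol whose FIRST contains epsilon; result {epsilon, p, q}.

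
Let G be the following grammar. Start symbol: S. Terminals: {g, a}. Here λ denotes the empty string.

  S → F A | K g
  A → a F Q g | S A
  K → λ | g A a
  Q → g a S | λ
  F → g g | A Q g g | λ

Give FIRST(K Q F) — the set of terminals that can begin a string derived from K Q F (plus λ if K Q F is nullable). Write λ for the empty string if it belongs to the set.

{λ, a, g}

FIRST(K): from K→λ we get {λ}; from K→g A a we get {g}. So FIRST(K) = {λ, g}.
FIRST(Q): from Q→g a S we get {g}; from Q→λ we get {λ}. So FIRST(Q) = {λ, g}.
FIRST(S): from S→F A we get {a, g}; from S→K g we get {g}. So FIRST(S) = {a, g}.
FIRST(A): from A→a F Q g we get {a}; from A→S A we get {a, g}. So FIRST(A) = {a, g}.
FIRST(F): from F→g g we get {g}; from F→A Q g g we get {a, g}; from F→λ we get {λ}. So FIRST(F) = {λ, a, g}.
FIRST(K Q F): take FIRST of each symbol in turn, carrying on past any symbol whose FIRST contains λ; result {λ, a, g}.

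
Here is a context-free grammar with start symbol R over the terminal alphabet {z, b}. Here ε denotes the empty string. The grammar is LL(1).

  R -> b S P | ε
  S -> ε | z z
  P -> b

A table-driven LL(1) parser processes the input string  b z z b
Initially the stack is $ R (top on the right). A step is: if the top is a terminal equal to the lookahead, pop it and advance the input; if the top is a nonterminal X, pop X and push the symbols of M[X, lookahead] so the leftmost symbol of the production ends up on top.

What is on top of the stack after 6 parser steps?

b

step 1: stack=$ R  input=b z z b $  — expand R -> b S P
step 2: stack=$ P S b  input=b z z b $  — match b
step 3: stack=$ P S  input=z z b $  — expand S -> z z
step 4: stack=$ P z z  input=z z b $  — match z
step 5: stack=$ P z  input=z b $  — match z
step 6: stack=$ P  input=b $  — expand P -> b
Stack after step 6: $ b (top = b).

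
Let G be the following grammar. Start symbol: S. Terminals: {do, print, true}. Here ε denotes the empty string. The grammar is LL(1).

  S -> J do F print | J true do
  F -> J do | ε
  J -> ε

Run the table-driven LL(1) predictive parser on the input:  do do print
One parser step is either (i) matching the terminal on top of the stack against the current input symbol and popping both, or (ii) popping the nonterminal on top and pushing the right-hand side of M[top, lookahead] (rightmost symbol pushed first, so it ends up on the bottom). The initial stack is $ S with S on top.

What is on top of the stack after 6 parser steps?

     Stack           Input          Action
  1  $ S             do do print $  expand S -> J do F print
  2  $ print F do J  do do print $  expand J -> ε
  3  $ print F do    do do print $  match do
  4  $ print F       do print $     expand F -> J do
  5  $ print do J    do print $     expand J -> ε
  6  $ print do      do print $     match do
Stack after step 6: $ print (top = print).

print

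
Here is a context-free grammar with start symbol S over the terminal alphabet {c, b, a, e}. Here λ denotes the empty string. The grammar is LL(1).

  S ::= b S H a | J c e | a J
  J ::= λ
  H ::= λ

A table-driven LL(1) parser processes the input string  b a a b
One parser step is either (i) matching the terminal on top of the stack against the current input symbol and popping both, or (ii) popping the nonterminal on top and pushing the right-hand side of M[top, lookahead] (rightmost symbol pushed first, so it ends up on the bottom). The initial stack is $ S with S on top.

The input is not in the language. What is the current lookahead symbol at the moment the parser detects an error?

b

step 1: stack=$ S  input=b a a b $  — expand S ::= b S H a
step 2: stack=$ a H S b  input=b a a b $  — match b
step 3: stack=$ a H S  input=a a b $  — expand S ::= a J
step 4: stack=$ a H J a  input=a a b $  — match a
step 5: stack=$ a H J  input=a b $  — expand J ::= λ
step 6: stack=$ a H  input=a b $  — expand H ::= λ
step 7: stack=$ a  input=a b $  — match a
step 8: stack=$  input=b $  — error: stack empty but input remains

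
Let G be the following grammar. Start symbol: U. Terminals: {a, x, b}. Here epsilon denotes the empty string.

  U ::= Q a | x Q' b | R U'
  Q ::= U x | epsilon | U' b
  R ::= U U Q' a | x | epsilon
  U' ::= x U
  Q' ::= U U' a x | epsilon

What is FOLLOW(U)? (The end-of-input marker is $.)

{$, a, b, x}

FIRST(U') = {x}
FIRST(U) = {a, x}  (via Q a, R U')
FIRST(Q) = {epsilon, a, x}  (via U x, U' b)
FIRST(R) = {epsilon, a, x}  (via U U Q' a)
FIRST(Q') = {epsilon, a, x}  (via U U' a x)
FOLLOW(U) includes $ since U is the start symbol.
FOLLOW(Q): in U::=Q a, Q is followed by a with FIRST {a}. Thus FOLLOW(Q) = {a}.
FOLLOW(R): in U::=R U', R is followed by U' with FIRST {x}. Thus FOLLOW(R) = {x}.
FOLLOW(Q'): in U::=x Q' b, Q' is followed by b with FIRST {b}; in R::=U U Q' a, Q' is followed by a with FIRST {a}. Thus FOLLOW(Q') = {a, b}.
FOLLOW(U): in Q::=U x, U is followed by x with FIRST {x}; in R::=U U Q' a (occurrence 1), U is followed by U Q' a with FIRST {a, x}; in R::=U U Q' a (occurrence 2), U is followed by Q' a with FIRST {a, x}; in U'::=x U, the suffix after U is empty, so FOLLOW(U) ⊇ FOLLOW(U') = {$, a, b, x}; in Q'::=U U' a x, U is followed by U' a x with FIRST {x}. Thus FOLLOW(U) = {$, a, b, x}.
FOLLOW(U'): in U::=R U', the suffix after U' is empty, so FOLLOW(U') ⊇ FOLLOW(U) = {$, a, b, x}; in Q::=U' b, U' is followed by b with FIRST {b}; in Q'::=U U' a x, U' is followed by a x with FIRST {a}. Thus FOLLOW(U') = {$, a, b, x}.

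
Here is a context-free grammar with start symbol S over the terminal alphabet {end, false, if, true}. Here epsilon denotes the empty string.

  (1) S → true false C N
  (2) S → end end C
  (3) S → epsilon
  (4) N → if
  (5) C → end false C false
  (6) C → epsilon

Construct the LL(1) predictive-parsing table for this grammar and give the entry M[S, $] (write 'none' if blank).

FIRST(S) = {epsilon, end, true}
FIRST(N) = {if}
FIRST(C) = {epsilon, end}
FOLLOW(S) includes $ since S is the start symbol.
FOLLOW(S): S appears on no right-hand side. Thus FOLLOW(S) = {$}.
For S → true false C N: FIRST(true false C N) = {true}, so it goes in M[S, t] for t ∈ {true}.
For S → end end C: FIRST(end end C) = {end}, so it goes in M[S, t] for t ∈ {end}.
For S → epsilon: FIRST(epsilon) = {epsilon}, so it goes in M[S, t] for t ∈ {}; since epsilon ∈ FIRST, also for every t ∈ FOLLOW(S) = {$}.

S → epsilon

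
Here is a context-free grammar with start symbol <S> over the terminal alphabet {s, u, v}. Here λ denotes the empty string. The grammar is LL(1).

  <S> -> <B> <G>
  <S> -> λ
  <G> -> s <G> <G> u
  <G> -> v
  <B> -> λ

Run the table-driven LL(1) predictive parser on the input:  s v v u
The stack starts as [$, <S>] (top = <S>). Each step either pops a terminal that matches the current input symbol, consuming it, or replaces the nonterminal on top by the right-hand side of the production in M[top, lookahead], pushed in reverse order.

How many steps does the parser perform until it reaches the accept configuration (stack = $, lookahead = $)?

9

     Stack          Input      Action
  1  $ <S>          s v v u $  expand <S> -> <B> <G>
  2  $ <G> <B>      s v v u $  expand <B> -> λ
  3  $ <G>          s v v u $  expand <G> -> s <G> <G> u
  4  $ u <G> <G> s  s v v u $  match s
  5  $ u <G> <G>    v v u $    expand <G> -> v
  6  $ u <G> v      v v u $    match v
  7  $ u <G>        v u $      expand <G> -> v
  8  $ u v          v u $      match v
  9  $ u            u $        match u
Accept reached after 9 steps.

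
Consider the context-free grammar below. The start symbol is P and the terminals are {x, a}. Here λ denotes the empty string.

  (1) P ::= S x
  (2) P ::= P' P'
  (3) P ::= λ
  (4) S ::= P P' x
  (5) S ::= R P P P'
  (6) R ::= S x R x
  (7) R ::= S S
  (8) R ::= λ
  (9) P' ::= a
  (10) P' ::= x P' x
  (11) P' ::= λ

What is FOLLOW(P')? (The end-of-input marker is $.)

FIRST(P') = {λ, a, x}
FIRST(P) = {λ, a, x}  (via S x, P' P')
FIRST(S) = {λ, a, x}  (via P P' x, R P P P')
FIRST(R) = {λ, a, x}  (via S x R x, S S)
FOLLOW(P) includes $ since P is the start symbol.
FOLLOW(P): in S::=P P' x, P is followed by P' x with FIRST {a, x}; in S::=R P P P' (occurrence 1), P is followed by P P' with FIRST {λ, a, x}; in S::=R P P P' (occurrence 1), the suffix after P is nullable, so FOLLOW(P) ⊇ FOLLOW(S) = {a, x}; in S::=R P P P' (occurrence 2), P is followed by P' with FIRST {λ, a, x}; in S::=R P P P' (occurrence 2), the suffix after P is nullable, so FOLLOW(P) ⊇ FOLLOW(S) = {a, x}. Thus FOLLOW(P) = {$, a, x}.
FOLLOW(S): in P::=S x, S is followed by x with FIRST {x}; in R::=S x R x, S is followed by x R x with FIRST {x}; in R::=S S (occurrence 1), S is followed by S with FIRST {λ, a, x}; in R::=S S (occurrence 1), the suffix after S is nullable, so FOLLOW(S) ⊇ FOLLOW(R) = {a, x}; in R::=S S (occurrence 2), the suffix after S is empty, so FOLLOW(S) ⊇ FOLLOW(R) = {a, x}. Thus FOLLOW(S) = {a, x}.
FOLLOW(R): in S::=R P P P', R is followed by P P P' with FIRST {λ, a, x}; in S::=R P P P', the suffix after R is nullable, so FOLLOW(R) ⊇ FOLLOW(S) = {a, x}; in R::=S x R x, R is followed by x with FIRST {x}. Thus FOLLOW(R) = {a, x}.
FOLLOW(P'): in P::=P' P' (occurrence 1), P' is followed by P' with FIRST {λ, a, x}; in P::=P' P' (occurrence 1), the suffix after P' is nullable, so FOLLOW(P') ⊇ FOLLOW(P) = {$, a, x}; in P::=P' P' (occurrence 2), the suffix after P' is empty, so FOLLOW(P') ⊇ FOLLOW(P) = {$, a, x}; in S::=P P' x, P' is followed by x with FIRST {x}; in S::=R P P P', the suffix after P' is empty, so FOLLOW(P') ⊇ FOLLOW(S) = {a, x}; in P'::=x P' x, P' is followed by x with FIRST {x}. Thus FOLLOW(P') = {$, a, x}.

{$, a, x}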